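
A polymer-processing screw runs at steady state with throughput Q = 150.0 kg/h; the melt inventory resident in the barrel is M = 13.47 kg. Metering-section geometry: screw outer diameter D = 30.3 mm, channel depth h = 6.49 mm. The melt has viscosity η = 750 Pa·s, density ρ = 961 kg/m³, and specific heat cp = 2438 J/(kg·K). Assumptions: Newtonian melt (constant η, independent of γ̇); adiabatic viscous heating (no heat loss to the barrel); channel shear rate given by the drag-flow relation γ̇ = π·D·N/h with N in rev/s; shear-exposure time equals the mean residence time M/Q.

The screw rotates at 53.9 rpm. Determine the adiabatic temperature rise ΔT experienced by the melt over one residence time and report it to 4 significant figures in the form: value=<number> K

value=17.97 K

Convert throughput: Q = 150.0 kg/h = 150.0/3600 = 0.0416667 kg/s
Mean residence time: t_res = M/Q_s = 13.47 kg / 0.0416667 kg/s = 323.28 s
D = 30.3 mm = 0.0303 m;  h = 6.49 mm = 0.00649 m;  N = 53.9 rpm / 60 = 0.898333 rev/s
γ̇ = π·D·N / h = π · 0.0303 · 0.898333 / 0.00649 = 13.1761 s⁻¹
ΔT = η·γ̇²·t_res/(ρ·cp) = [750 × 13.1761² × 323.28] / [961 × 2438] = 17.9661 K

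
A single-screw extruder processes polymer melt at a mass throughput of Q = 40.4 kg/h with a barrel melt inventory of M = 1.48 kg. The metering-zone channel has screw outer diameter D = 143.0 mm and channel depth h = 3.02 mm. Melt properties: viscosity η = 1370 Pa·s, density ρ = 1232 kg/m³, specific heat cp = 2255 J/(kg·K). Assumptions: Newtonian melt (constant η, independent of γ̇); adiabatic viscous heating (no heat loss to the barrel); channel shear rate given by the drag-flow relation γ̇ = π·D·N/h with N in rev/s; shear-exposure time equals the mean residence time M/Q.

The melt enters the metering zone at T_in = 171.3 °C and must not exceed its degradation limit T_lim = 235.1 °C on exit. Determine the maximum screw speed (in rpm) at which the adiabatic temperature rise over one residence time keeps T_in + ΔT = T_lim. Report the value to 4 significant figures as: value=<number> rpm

Throughput in SI: Q_s = 40.4 kg/h ÷ 3600 s/h = 0.0112222 kg/s
t_res = M / Q_s = 1.48 ÷ 0.0112222 = 131.881 s
D = 143.0 mm = 0.143 m;  h = 3.02 mm = 0.00302 m
Allowable rise: ΔT_a = T_lim − T_in = 235.1 − 171.3 = 63.8 K
γ̇_max² = ΔT_a·ρ·cp / (η·t_res) = [63.8 × 1232 × 2255] / [1370 × 131.881] = 981.012 s⁻²
Take the square root: γ̇_max = √(981.012) = 31.3211 s⁻¹
Solve γ̇ = πDN/h for N: N_max = γ̇_max·h/(π·D) = 31.3211 × 0.00302 / (π × 0.143) = 0.210551 rev/s = 12.6331 rpm

value=12.63 rpm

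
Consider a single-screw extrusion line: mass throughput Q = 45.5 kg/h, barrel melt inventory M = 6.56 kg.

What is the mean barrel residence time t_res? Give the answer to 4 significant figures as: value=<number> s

value=519.0 s

Convert throughput: Q = 45.5 kg/h = 45.5/3600 = 0.0126389 kg/s
Mean residence time: t_res = M/Q_s = 6.56 kg / 0.0126389 kg/s = 519.033 s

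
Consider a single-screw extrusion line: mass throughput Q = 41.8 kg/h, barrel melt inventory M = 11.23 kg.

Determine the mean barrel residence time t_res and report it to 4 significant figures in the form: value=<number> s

value=967.2 s

Throughput in SI: Q_s = 41.8 kg/h ÷ 3600 s/h = 0.0116111 kg/s
Mean residence time: t_res = M/Q_s = 11.23 kg / 0.0116111 kg/s = 967.177 s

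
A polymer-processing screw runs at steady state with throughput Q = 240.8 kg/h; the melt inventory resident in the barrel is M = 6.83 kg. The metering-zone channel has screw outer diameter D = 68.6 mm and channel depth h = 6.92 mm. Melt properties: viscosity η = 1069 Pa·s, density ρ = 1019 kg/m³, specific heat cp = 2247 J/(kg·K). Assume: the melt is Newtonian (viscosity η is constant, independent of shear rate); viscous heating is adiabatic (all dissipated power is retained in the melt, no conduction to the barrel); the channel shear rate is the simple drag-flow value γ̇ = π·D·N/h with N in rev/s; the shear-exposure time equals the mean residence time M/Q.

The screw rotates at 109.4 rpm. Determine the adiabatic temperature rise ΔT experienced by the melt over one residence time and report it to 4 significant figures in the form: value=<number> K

Convert throughput: Q = 240.8 kg/h = 240.8/3600 = 0.0668889 kg/s
t_res = M / Q_s = 6.83 / 0.0668889 = 102.11 s
Geometry in metres: D = 68.6 mm → 0.0686 m, h = 6.92 mm → 0.00692 m; screw speed N = 109.4 rpm = 1.82333 rev/s
Shear rate: γ̇ = πDN/h = π·0.0686·1.82333/0.00692 = 56.785 s⁻¹
ΔT = η·γ̇²·t_res/(ρ·cp) = [1069 × 56.785² × 102.11] / [1019 × 2247] = 153.722 K

value=153.7 K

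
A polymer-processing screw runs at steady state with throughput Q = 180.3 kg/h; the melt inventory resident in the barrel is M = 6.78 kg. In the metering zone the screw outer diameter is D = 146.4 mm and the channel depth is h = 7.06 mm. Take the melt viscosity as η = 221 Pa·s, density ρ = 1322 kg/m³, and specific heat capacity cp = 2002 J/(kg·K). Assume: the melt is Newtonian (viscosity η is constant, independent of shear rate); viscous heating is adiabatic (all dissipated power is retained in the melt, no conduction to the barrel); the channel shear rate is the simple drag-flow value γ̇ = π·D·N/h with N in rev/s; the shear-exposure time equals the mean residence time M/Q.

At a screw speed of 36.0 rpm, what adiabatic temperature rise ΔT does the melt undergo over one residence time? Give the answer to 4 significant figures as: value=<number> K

value=17.27 K

Throughput in SI: Q_s = 180.3 kg/h ÷ 3600 s/h = 0.0500833 kg/s
t_res = M / Q_s = 6.78 / 0.0500833 = 135.374 s
Geometry in metres: D = 146.4 mm → 0.1464 m, h = 7.06 mm → 0.00706 m; screw speed N = 36.0 rpm = 0.6 rev/s
γ̇ = π D N / h = (π)(0.1464)(0.6) / 0.00706 = 39.0875 s⁻¹
ΔT = η·γ̇²·t_res/(ρ·cp) = [221 × 39.0875² × 135.374] / [1322 × 2002] = 17.2706 K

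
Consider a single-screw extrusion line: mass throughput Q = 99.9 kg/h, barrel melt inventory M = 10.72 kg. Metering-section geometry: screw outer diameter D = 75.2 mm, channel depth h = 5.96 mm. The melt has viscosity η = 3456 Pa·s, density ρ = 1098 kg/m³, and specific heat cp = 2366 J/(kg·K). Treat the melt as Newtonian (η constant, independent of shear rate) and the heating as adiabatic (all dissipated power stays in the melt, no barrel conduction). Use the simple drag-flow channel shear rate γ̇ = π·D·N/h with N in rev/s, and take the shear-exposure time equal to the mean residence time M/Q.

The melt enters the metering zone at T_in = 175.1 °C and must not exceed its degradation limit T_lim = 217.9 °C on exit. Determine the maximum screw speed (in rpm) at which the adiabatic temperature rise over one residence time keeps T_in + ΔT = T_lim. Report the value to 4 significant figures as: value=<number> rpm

Convert throughput: Q = 99.9 kg/h = 99.9/3600 = 0.02775 kg/s
Mean residence time: t_res = M/Q_s = 10.72 kg / 0.02775 kg/s = 386.306 s
Convert to metres: D = 0.0752 m, h = 0.00596 m
Allowable rise: ΔT_a = T_lim − T_in = 217.9 − 175.1 = 42.8 K
Invert ΔT = ηγ̇²t_res/(ρcp) for γ̇: γ̇_max² = ΔT_a ρ cp / (η t_res) = 42.8·1098·2366 / (3456·386.306) = 83.2828 s⁻²
γ̇_max = sqrt(83.2828) = 9.12594 s⁻¹
Solve γ̇ = πDN/h for N: N_max = γ̇_max·h/(π·D) = 9.12594 × 0.00596 / (π × 0.0752) = 0.230227 rev/s = 13.8136 rpm

value=13.81 rpm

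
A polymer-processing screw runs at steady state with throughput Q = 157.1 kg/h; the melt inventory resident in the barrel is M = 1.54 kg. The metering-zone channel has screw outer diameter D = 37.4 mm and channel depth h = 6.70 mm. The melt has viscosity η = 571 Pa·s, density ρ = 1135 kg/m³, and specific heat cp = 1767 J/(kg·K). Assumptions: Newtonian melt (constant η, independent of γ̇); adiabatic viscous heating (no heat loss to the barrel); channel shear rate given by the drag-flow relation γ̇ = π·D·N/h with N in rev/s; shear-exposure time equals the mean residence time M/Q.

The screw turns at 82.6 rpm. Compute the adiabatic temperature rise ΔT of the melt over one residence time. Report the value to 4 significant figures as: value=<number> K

Throughput in SI: Q_s = 157.1 kg/h ÷ 3600 s/h = 0.0436389 kg/s
t_res = M / Q_s = 1.54 ÷ 0.0436389 = 35.2896 s
Convert to SI: D = 0.0374 m, h = 0.0067 m, N = 82.6/60 = 1.37667 rev/s
γ̇ = π D N / h = (π)(0.0374)(1.37667) / 0.0067 = 24.1421 s⁻¹
ΔT = η·γ̇²·t_res / (ρ·cp) = 571 · (24.1421)² · 35.2896 / (1135 · 1767) = 5.85601 K

value=5.856 K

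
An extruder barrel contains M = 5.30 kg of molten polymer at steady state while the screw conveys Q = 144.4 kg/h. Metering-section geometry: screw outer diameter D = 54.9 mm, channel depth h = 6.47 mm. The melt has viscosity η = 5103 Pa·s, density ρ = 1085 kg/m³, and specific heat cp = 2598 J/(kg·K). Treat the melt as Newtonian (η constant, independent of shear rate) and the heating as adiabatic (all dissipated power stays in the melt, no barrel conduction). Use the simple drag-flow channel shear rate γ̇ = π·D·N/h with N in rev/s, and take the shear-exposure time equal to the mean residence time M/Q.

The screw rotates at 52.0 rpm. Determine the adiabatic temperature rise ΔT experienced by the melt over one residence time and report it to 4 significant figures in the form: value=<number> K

Throughput in SI: Q_s = 144.4 kg/h ÷ 3600 s/h = 0.0401111 kg/s
t_res = M / Q_s = 5.30 / 0.0401111 = 132.133 s
Geometry in metres: D = 54.9 mm → 0.0549 m, h = 6.47 mm → 0.00647 m; screw speed N = 52.0 rpm = 0.866667 rev/s
Shear rate: γ̇ = πDN/h = π·0.0549·0.866667/0.00647 = 23.1031 s⁻¹
Adiabatic rise: ΔT = η γ̇² t_res / (ρ cp) = 5103·(23.1031)²·132.133 / (1085·2598) = 127.676 K

value=127.7 K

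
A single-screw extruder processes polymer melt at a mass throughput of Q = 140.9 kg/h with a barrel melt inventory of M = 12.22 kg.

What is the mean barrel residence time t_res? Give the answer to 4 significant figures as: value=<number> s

Throughput in SI: Q_s = 140.9 kg/h ÷ 3600 s/h = 0.0391389 kg/s
t_res = M / Q_s = 12.22 / 0.0391389 = 312.221 s

value=312.2 s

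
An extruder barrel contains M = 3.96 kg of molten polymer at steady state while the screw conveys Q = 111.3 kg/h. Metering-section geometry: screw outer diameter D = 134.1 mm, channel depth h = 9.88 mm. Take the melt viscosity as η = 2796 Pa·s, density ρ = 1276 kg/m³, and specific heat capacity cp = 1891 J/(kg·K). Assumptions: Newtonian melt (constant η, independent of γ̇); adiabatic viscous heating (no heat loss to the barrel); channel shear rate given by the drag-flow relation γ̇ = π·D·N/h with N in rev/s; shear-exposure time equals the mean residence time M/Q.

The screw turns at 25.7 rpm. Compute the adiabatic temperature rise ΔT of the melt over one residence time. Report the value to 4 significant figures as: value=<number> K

value=49.51 K

Throughput in SI: Q_s = 111.3 kg/h ÷ 3600 s/h = 0.0309167 kg/s
Mean residence time: t_res = M/Q_s = 3.96 kg / 0.0309167 kg/s = 128.086 s
D = 134.1 mm = 0.1341 m;  h = 9.88 mm = 0.00988 m;  N = 25.7 rpm / 60 = 0.428333 rev/s
γ̇ = π·D·N / h = π · 0.1341 · 0.428333 / 0.00988 = 18.2643 s⁻¹
ΔT = η·γ̇²·t_res/(ρ·cp) = [2796 × 18.2643² × 128.086] / [1276 × 1891] = 49.5113 K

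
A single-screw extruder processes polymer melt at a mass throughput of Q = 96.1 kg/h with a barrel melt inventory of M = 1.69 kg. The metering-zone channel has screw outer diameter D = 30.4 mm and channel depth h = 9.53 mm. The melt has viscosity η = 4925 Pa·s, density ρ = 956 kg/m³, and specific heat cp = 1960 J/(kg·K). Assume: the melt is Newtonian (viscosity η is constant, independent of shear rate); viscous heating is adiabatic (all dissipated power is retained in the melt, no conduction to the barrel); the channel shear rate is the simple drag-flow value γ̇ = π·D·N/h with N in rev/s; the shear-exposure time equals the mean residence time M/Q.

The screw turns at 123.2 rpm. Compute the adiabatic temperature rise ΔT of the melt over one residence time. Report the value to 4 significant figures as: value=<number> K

value=70.46 K

Q_s = Q / 3600 = 96.1 / 3600 = 0.0266944 kg/s
Mean residence time: t_res = M/Q_s = 1.69 kg / 0.0266944 kg/s = 63.3091 s
Convert to SI: D = 0.0304 m, h = 0.00953 m, N = 123.2/60 = 2.05333 rev/s
γ̇ = π D N / h = (π)(0.0304)(2.05333) / 0.00953 = 20.5774 s⁻¹
ΔT = η·γ̇²·t_res / (ρ·cp) = 4925 · (20.5774)² · 63.3091 / (956 · 1960) = 70.4593 K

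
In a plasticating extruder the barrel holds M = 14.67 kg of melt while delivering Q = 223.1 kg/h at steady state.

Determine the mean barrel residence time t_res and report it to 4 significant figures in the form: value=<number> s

value=236.7 s

Convert throughput: Q = 223.1 kg/h = 223.1/3600 = 0.0619722 kg/s
Mean residence time: t_res = M/Q_s = 14.67 kg / 0.0619722 kg/s = 236.719 s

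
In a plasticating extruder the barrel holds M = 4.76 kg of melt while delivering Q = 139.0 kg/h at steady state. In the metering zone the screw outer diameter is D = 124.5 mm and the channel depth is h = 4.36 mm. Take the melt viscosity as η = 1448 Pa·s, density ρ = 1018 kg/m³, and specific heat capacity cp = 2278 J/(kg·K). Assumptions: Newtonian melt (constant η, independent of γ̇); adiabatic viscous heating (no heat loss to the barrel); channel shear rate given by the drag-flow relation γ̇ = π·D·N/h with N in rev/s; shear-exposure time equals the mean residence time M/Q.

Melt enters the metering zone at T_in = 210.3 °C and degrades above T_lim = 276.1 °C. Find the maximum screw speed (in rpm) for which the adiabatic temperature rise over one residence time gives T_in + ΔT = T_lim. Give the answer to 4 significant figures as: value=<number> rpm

value=19.55 rpm

Q_s = Q / 3600 = 139.0 / 3600 = 0.0386111 kg/s
Mean residence time: t_res = M/Q_s = 4.76 kg / 0.0386111 kg/s = 123.281 s
Geometry in SI: D = 124.5 mm → 0.1245 m, h = 4.36 mm → 0.00436 m
Allowable rise: ΔT_a = T_lim − T_in = 276.1 − 210.3 = 65.8 K
Invert ΔT = ηγ̇²t_res/(ρcp) for γ̇: γ̇_max² = ΔT_a ρ cp / (η t_res) = 65.8·1018·2278 / (1448·123.281) = 854.799 s⁻²
γ̇_max = √854.799 = 29.237 s⁻¹
N_max = γ̇_max·h / (π·D) = 29.237 · 0.00436 / (π · 0.1245) = 0.325911 rev/s = 19.5547 rpm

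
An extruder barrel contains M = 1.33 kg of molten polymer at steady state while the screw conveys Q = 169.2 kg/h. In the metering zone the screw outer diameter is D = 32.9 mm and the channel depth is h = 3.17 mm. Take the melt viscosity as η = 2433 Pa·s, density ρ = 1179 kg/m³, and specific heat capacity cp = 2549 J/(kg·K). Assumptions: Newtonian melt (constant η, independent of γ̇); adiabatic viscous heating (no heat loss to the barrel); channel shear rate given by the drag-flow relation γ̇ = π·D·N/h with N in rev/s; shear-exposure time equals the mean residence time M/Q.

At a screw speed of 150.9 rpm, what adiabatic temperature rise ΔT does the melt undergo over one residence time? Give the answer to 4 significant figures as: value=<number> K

value=154.0 K

Convert throughput: Q = 169.2 kg/h = 169.2/3600 = 0.047 kg/s
t_res = M / Q_s = 1.33 ÷ 0.047 = 28.2979 s
D = 32.9 mm = 0.0329 m;  h = 3.17 mm = 0.00317 m;  N = 150.9 rpm / 60 = 2.515 rev/s
Shear rate: γ̇ = πDN/h = π·0.0329·2.515/0.00317 = 82.002 s⁻¹
Adiabatic rise: ΔT = η γ̇² t_res / (ρ cp) = 2433·(82.002)²·28.2979 / (1179·2549) = 154.05 K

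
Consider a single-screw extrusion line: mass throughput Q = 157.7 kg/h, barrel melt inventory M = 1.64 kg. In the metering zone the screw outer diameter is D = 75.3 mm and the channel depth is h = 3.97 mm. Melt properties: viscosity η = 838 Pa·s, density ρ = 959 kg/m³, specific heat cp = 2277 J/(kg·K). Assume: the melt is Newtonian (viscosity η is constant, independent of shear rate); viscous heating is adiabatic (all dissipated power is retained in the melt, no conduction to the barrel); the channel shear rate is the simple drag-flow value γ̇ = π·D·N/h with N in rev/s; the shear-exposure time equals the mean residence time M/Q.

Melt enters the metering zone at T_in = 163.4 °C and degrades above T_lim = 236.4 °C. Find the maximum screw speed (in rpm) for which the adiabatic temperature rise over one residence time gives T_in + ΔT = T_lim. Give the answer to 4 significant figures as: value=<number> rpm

Convert throughput: Q = 157.7 kg/h = 157.7/3600 = 0.0438056 kg/s
Mean residence time: t_res = M/Q_s = 1.64 kg / 0.0438056 kg/s = 37.4382 s
Convert to metres: D = 0.0753 m, h = 0.00397 m
ΔT_a = T_lim − T_in = 236.4 − 163.4 = 73 K
γ̇_max² = ΔT_a·ρ·cp / (η·t_res) = [73 × 959 × 2277] / [838 × 37.4382] = 5080.96 s⁻²
Take the square root: γ̇_max = √(5080.96) = 71.2809 s⁻¹
Solve γ̇ = πDN/h for N: N_max = γ̇_max·h/(π·D) = 71.2809 × 0.00397 / (π × 0.0753) = 1.19624 rev/s = 71.7744 rpm

value=71.77 rpm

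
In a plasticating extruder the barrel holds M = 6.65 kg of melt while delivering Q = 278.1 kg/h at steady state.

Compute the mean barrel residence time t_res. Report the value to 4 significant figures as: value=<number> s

value=86.08 s

Throughput in SI: Q_s = 278.1 kg/h ÷ 3600 s/h = 0.07725 kg/s
t_res = M / Q_s = 6.65 / 0.07725 = 86.0841 s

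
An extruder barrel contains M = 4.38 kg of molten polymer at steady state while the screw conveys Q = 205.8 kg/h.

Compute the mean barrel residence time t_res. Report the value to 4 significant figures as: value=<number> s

value=76.62 s

Q_s = Q / 3600 = 205.8 / 3600 = 0.0571667 kg/s
Mean residence time: t_res = M/Q_s = 4.38 kg / 0.0571667 kg/s = 76.6181 s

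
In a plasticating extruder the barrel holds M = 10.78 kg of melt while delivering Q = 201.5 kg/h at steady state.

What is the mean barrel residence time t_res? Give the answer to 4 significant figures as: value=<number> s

Q_s = Q / 3600 = 201.5 / 3600 = 0.0559722 kg/s
Mean residence time: t_res = M/Q_s = 10.78 kg / 0.0559722 kg/s = 192.596 s

value=192.6 s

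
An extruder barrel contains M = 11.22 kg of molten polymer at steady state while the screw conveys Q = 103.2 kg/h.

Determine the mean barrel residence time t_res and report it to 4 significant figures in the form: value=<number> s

Q_s = Q / 3600 = 103.2 / 3600 = 0.0286667 kg/s
t_res = M / Q_s = 11.22 ÷ 0.0286667 = 391.395 s

value=391.4 s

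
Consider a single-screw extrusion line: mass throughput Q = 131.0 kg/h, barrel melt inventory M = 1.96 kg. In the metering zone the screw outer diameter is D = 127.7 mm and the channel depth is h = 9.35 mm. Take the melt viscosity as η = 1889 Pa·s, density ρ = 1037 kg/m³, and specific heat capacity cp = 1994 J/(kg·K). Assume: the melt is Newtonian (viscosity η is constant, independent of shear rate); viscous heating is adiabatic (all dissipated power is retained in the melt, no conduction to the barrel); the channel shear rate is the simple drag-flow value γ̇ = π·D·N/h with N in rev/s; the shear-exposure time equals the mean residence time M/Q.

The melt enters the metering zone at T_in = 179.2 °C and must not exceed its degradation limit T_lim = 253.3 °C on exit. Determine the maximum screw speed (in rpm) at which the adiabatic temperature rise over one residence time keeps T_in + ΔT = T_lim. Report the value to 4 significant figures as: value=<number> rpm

Throughput in SI: Q_s = 131.0 kg/h ÷ 3600 s/h = 0.0363889 kg/s
t_res = M / Q_s = 1.96 / 0.0363889 = 53.8626 s
Geometry in SI: D = 127.7 mm → 0.1277 m, h = 9.35 mm → 0.00935 m
ΔT_a = T_lim − T_in = 253.3 − 179.2 = 74.1 K
Invert ΔT = ηγ̇²t_res/(ρcp) for γ̇: γ̇_max² = ΔT_a ρ cp / (η t_res) = 74.1·1037·1994 / (1889·53.8626) = 1505.92 s⁻²
γ̇_max = √1505.92 = 38.8062 s⁻¹
Solve γ̇ = πDN/h for N: N_max = γ̇_max·h/(π·D) = 38.8062 × 0.00935 / (π × 0.1277) = 0.904424 rev/s = 54.2655 rpm

value=54.27 rpm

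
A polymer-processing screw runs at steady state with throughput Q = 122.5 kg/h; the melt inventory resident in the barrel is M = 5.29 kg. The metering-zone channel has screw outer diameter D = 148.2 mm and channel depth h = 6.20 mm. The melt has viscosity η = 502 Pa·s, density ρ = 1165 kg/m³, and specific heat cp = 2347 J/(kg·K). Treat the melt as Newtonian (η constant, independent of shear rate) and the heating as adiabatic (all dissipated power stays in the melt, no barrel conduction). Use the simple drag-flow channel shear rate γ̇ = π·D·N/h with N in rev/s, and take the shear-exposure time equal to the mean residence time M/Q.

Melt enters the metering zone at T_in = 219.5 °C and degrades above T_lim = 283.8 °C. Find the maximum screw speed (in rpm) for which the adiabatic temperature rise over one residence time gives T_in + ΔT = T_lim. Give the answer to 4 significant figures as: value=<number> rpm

value=37.92 rpm

Q_s = Q / 3600 = 122.5 / 3600 = 0.0340278 kg/s
t_res = M / Q_s = 5.29 ÷ 0.0340278 = 155.461 s
D = 148.2 mm = 0.1482 m;  h = 6.20 mm = 0.0062 m
ΔT_a = T_lim − T_in = 283.8 °C − 219.5 °C = 64.3 K
γ̇_max² = ΔT_a·ρ·cp / (η·t_res) = [64.3 × 1165 × 2347] / [502 × 155.461] = 2252.81 s⁻²
γ̇_max = √2252.81 = 47.4638 s⁻¹
Solve γ̇ = πDN/h for N: N_max = γ̇_max·h/(π·D) = 47.4638 × 0.0062 / (π × 0.1482) = 0.632056 rev/s = 37.9234 rpm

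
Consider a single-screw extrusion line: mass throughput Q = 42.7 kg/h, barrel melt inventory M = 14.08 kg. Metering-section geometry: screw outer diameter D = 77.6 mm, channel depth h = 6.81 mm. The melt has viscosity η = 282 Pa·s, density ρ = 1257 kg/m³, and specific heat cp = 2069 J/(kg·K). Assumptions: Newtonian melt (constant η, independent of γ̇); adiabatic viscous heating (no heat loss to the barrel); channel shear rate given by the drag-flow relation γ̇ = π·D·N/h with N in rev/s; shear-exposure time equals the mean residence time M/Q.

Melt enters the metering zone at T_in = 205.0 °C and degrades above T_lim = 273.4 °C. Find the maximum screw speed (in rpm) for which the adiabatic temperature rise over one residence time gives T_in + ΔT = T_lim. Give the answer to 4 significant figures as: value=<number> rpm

Throughput in SI: Q_s = 42.7 kg/h ÷ 3600 s/h = 0.0118611 kg/s
t_res = M / Q_s = 14.08 / 0.0118611 = 1187.07 s
Convert to metres: D = 0.0776 m, h = 0.00681 m
ΔT_a = T_lim − T_in = 273.4 °C − 205.0 °C = 68.4 K
Invert ΔT = ηγ̇²t_res/(ρcp) for γ̇: γ̇_max² = ΔT_a ρ cp / (η t_res) = 68.4·1257·2069 / (282·1187.07) = 531.405 s⁻²
γ̇_max = √531.405 = 23.0522 s⁻¹
Solve γ̇ = πDN/h for N: N_max = γ̇_max·h/(π·D) = 23.0522 × 0.00681 / (π × 0.0776) = 0.643944 rev/s = 38.6367 rpm

value=38.64 rpm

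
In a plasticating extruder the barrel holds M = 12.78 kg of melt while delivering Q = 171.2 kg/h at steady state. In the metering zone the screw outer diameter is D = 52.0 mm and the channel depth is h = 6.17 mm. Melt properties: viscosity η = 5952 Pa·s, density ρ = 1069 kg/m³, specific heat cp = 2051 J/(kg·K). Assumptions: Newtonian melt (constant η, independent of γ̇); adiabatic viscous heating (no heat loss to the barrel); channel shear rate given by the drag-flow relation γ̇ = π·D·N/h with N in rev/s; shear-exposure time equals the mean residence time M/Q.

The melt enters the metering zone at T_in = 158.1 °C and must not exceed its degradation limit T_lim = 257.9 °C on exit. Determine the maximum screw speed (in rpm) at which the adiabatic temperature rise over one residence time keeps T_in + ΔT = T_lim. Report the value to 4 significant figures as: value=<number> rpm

Throughput in SI: Q_s = 171.2 kg/h ÷ 3600 s/h = 0.0475556 kg/s
Mean residence time: t_res = M/Q_s = 12.78 kg / 0.0475556 kg/s = 268.738 s
Convert to metres: D = 0.052 m, h = 0.00617 m
ΔT_a = T_lim − T_in = 257.9 °C − 158.1 °C = 99.8 K
γ̇_max² = ΔT_a·ρ·cp/(η·t_res) = 99.8·1069·2051/(5952·268.738) = 136.799 s⁻²
Take the square root: γ̇_max = √(136.799) = 11.6961 s⁻¹
N_max = γ̇_max·h / (π·D) = 11.6961 · 0.00617 / (π · 0.052) = 0.441746 rev/s = 26.5048 rpm

value=26.50 rpm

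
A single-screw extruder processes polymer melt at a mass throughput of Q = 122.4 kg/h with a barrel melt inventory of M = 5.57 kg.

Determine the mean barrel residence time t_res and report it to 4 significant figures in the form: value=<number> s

Convert throughput: Q = 122.4 kg/h = 122.4/3600 = 0.034 kg/s
t_res = M / Q_s = 5.57 / 0.034 = 163.824 s

value=163.8 s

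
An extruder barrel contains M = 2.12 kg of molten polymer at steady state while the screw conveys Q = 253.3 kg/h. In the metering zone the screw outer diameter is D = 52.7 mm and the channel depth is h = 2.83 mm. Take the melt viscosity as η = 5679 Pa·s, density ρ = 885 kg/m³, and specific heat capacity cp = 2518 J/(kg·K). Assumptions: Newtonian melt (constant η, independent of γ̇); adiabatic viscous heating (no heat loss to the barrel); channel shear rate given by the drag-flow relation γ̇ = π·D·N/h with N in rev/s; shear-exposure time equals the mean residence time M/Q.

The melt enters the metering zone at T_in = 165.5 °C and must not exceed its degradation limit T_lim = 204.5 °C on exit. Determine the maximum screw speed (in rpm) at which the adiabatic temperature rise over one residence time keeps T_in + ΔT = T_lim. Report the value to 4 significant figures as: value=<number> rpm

Q_s = Q / 3600 = 253.3 / 3600 = 0.0703611 kg/s
t_res = M / Q_s = 2.12 / 0.0703611 = 30.1303 s
D = 52.7 mm = 0.0527 m;  h = 2.83 mm = 0.00283 m
ΔT_a = T_lim − T_in = 204.5 °C − 165.5 °C = 39 K
γ̇_max² = ΔT_a·ρ·cp / (η·t_res) = [39 × 885 × 2518] / [5679 × 30.1303] = 507.912 s⁻²
Take the square root: γ̇_max = √(507.912) = 22.5369 s⁻¹
Solve γ̇ = πDN/h for N: N_max = γ̇_max·h/(π·D) = 22.5369 × 0.00283 / (π × 0.0527) = 0.38523 rev/s = 23.1138 rpm

value=23.11 rpm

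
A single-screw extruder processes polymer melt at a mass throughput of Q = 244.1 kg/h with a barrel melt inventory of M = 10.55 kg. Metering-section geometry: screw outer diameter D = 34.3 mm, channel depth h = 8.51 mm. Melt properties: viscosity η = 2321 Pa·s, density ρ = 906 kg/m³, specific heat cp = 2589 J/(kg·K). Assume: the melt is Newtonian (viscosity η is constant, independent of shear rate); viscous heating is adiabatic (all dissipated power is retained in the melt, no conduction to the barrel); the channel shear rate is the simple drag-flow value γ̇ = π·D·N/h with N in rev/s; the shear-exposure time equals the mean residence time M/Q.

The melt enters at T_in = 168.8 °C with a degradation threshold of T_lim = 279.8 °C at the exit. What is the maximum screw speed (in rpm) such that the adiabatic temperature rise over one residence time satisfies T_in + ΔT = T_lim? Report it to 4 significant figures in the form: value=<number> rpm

value=127.2 rpm

Convert throughput: Q = 244.1 kg/h = 244.1/3600 = 0.0678056 kg/s
t_res = M / Q_s = 10.55 ÷ 0.0678056 = 155.592 s
D = 34.3 mm = 0.0343 m;  h = 8.51 mm = 0.00851 m
ΔT_a = T_lim − T_in = 279.8 − 168.8 = 111 K
γ̇_max² = ΔT_a·ρ·cp / (η·t_res) = [111 × 906 × 2589] / [2321 × 155.592] = 720.976 s⁻²
γ̇_max = sqrt(720.976) = 26.851 s⁻¹
N_max = γ̇_max·h / (π·D) = 26.851 · 0.00851 / (π · 0.0343) = 2.12054 rev/s = 127.232 rpm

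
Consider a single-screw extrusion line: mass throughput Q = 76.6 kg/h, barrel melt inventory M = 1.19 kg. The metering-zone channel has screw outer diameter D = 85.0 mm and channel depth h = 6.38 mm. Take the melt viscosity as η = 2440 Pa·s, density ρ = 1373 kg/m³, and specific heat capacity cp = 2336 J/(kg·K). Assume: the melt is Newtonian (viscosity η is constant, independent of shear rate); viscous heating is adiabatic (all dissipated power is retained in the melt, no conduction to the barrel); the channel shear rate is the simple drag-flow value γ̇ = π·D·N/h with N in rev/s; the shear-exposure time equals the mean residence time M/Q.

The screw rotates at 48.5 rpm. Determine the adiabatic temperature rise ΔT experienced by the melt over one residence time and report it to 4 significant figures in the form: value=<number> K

value=48.70 K

Q_s = Q / 3600 = 76.6 / 3600 = 0.0212778 kg/s
t_res = M / Q_s = 1.19 / 0.0212778 = 55.9269 s
Geometry in metres: D = 85.0 mm → 0.085 m, h = 6.38 mm → 0.00638 m; screw speed N = 48.5 rpm = 0.808333 rev/s
γ̇ = π D N / h = (π)(0.085)(0.808333) / 0.00638 = 33.8329 s⁻¹
ΔT = η·γ̇²·t_res / (ρ·cp) = 2440 · (33.8329)² · 55.9269 / (1373 · 2336) = 48.7017 K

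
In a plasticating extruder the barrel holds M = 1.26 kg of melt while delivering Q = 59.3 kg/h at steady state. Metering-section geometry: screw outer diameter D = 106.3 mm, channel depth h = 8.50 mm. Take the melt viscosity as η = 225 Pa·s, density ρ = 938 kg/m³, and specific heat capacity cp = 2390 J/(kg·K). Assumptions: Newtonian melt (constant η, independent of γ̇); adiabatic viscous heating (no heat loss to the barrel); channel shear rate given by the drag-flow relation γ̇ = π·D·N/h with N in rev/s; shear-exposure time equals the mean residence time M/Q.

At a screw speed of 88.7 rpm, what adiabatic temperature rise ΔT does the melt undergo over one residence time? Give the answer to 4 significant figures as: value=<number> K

Q_s = Q / 3600 = 59.3 / 3600 = 0.0164722 kg/s
Mean residence time: t_res = M/Q_s = 1.26 kg / 0.0164722 kg/s = 76.4924 s
D = 106.3 mm = 0.1063 m;  h = 8.50 mm = 0.0085 m;  N = 88.7 rpm / 60 = 1.47833 rev/s
Shear rate: γ̇ = πDN/h = π·0.1063·1.47833/0.0085 = 58.0813 s⁻¹
ΔT = η·γ̇²·t_res/(ρ·cp) = [225 × 58.0813² × 76.4924] / [938 × 2390] = 25.8984 K

value=25.90 K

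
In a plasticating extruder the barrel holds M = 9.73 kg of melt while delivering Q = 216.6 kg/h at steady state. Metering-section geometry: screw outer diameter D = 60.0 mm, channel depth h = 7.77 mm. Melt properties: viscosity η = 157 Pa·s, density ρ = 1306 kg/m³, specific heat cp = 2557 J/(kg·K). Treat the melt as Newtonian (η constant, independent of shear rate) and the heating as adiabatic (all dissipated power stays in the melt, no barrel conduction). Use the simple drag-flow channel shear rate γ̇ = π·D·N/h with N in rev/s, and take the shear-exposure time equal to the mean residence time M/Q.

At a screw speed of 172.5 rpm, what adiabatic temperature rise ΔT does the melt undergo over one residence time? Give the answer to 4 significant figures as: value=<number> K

Throughput in SI: Q_s = 216.6 kg/h ÷ 3600 s/h = 0.0601667 kg/s
t_res = M / Q_s = 9.73 ÷ 0.0601667 = 161.717 s
Convert to SI: D = 0.06 m, h = 0.00777 m, N = 172.5/60 = 2.875 rev/s
Shear rate: γ̇ = πDN/h = π·0.06·2.875/0.00777 = 69.7458 s⁻¹
ΔT = η·γ̇²·t_res/(ρ·cp) = [157 × 69.7458² × 161.717] / [1306 × 2557] = 36.9844 K

value=36.98 K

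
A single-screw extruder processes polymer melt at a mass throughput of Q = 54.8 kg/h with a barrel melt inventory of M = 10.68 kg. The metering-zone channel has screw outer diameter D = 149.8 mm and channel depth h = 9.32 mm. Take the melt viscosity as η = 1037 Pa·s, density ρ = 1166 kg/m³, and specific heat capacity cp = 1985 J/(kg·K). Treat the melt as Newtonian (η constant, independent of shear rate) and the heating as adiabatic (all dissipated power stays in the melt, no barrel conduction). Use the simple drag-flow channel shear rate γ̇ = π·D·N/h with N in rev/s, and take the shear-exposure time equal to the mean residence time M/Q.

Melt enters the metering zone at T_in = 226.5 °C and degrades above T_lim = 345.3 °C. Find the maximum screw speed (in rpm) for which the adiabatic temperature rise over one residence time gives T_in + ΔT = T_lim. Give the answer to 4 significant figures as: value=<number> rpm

value=23.10 rpm

Q_s = Q / 3600 = 54.8 / 3600 = 0.0152222 kg/s
t_res = M / Q_s = 10.68 ÷ 0.0152222 = 701.606 s
D = 149.8 mm = 0.1498 m;  h = 9.32 mm = 0.00932 m
Allowable rise: ΔT_a = T_lim − T_in = 345.3 − 226.5 = 118.8 K
γ̇_max² = ΔT_a·ρ·cp / (η·t_res) = [118.8 × 1166 × 1985] / [1037 × 701.606] = 377.923 s⁻²
γ̇_max = √377.923 = 19.4402 s⁻¹
Solve γ̇ = πDN/h for N: N_max = γ̇_max·h/(π·D) = 19.4402 × 0.00932 / (π × 0.1498) = 0.384996 rev/s = 23.0997 rpm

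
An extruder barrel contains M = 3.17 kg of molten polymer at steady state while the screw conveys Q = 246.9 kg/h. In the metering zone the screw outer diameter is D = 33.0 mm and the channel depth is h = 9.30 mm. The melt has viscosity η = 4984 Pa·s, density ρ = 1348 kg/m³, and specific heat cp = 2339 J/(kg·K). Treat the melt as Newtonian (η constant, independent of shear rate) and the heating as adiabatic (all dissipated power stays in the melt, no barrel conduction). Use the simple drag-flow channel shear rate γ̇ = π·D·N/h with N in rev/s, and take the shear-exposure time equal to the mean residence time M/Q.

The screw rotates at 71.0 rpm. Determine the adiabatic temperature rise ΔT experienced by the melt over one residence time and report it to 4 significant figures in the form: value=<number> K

value=12.71 K

Convert throughput: Q = 246.9 kg/h = 246.9/3600 = 0.0685833 kg/s
t_res = M / Q_s = 3.17 / 0.0685833 = 46.2211 s
Convert to SI: D = 0.033 m, h = 0.0093 m, N = 71.0/60 = 1.18333 rev/s
γ̇ = π D N / h = (π)(0.033)(1.18333) / 0.0093 = 13.1913 s⁻¹
ΔT = η·γ̇²·t_res/(ρ·cp) = [4984 × 13.1913² × 46.2211] / [1348 × 2339] = 12.7138 K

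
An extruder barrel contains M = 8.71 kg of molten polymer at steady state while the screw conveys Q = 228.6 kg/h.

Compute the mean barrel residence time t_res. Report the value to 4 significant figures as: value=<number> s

value=137.2 s

Throughput in SI: Q_s = 228.6 kg/h ÷ 3600 s/h = 0.0635 kg/s
Mean residence time: t_res = M/Q_s = 8.71 kg / 0.0635 kg/s = 137.165 s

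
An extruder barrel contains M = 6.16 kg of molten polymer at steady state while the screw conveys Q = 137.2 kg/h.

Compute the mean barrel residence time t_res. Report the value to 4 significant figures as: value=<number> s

value=161.6 s

Throughput in SI: Q_s = 137.2 kg/h ÷ 3600 s/h = 0.0381111 kg/s
t_res = M / Q_s = 6.16 ÷ 0.0381111 = 161.633 s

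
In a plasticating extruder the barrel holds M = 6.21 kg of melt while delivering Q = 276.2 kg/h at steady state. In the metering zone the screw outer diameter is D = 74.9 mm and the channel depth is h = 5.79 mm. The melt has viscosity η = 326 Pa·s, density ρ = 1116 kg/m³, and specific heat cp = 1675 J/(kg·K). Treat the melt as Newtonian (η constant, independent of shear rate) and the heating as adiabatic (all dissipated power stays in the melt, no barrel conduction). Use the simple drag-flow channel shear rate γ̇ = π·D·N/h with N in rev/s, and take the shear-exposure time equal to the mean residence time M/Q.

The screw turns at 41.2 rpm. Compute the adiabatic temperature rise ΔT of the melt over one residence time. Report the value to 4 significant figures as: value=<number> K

Q_s = Q / 3600 = 276.2 / 3600 = 0.0767222 kg/s
t_res = M / Q_s = 6.21 ÷ 0.0767222 = 80.9413 s
Convert to SI: D = 0.0749 m, h = 0.00579 m, N = 41.2/60 = 0.686667 rev/s
Shear rate: γ̇ = πDN/h = π·0.0749·0.686667/0.00579 = 27.9061 s⁻¹
ΔT = η·γ̇²·t_res/(ρ·cp) = [326 × 27.9061² × 80.9413] / [1116 × 1675] = 10.9928 K

value=10.99 K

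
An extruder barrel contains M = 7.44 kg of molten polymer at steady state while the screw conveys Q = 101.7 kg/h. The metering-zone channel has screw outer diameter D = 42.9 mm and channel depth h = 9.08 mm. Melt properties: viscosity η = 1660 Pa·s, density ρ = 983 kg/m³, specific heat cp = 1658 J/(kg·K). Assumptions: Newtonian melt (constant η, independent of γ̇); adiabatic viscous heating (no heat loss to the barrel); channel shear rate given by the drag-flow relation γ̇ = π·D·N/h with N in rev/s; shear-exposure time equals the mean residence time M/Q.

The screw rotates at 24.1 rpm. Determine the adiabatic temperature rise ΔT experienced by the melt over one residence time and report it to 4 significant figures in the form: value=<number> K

Convert throughput: Q = 101.7 kg/h = 101.7/3600 = 0.02825 kg/s
t_res = M / Q_s = 7.44 / 0.02825 = 263.363 s
Convert to SI: D = 0.0429 m, h = 0.00908 m, N = 24.1/60 = 0.401667 rev/s
γ̇ = π D N / h = (π)(0.0429)(0.401667) / 0.00908 = 5.96193 s⁻¹
Adiabatic rise: ΔT = η γ̇² t_res / (ρ cp) = 1660·(5.96193)²·263.363 / (983·1658) = 9.53452 K

value=9.535 K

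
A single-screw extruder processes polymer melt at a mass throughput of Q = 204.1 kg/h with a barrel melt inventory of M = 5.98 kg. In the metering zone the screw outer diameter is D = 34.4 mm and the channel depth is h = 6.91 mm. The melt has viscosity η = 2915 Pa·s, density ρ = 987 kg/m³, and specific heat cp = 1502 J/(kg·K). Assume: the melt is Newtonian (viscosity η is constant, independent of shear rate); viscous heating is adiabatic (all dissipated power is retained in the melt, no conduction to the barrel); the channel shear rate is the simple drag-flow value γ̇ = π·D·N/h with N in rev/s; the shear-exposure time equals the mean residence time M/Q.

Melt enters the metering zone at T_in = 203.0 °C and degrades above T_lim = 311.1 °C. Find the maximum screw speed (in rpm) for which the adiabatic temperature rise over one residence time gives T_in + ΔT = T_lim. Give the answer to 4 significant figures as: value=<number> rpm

value=87.58 rpm

Throughput in SI: Q_s = 204.1 kg/h ÷ 3600 s/h = 0.0566944 kg/s
Mean residence time: t_res = M/Q_s = 5.98 kg / 0.0566944 kg/s = 105.478 s
Geometry in SI: D = 34.4 mm → 0.0344 m, h = 6.91 mm → 0.00691 m
Allowable rise: ΔT_a = T_lim − T_in = 311.1 − 203.0 = 108.1 K
Invert ΔT = ηγ̇²t_res/(ρcp) for γ̇: γ̇_max² = ΔT_a ρ cp / (η t_res) = 108.1·987·1502 / (2915·105.478) = 521.211 s⁻²
Take the square root: γ̇_max = √(521.211) = 22.83 s⁻¹
N_max = γ̇_max h / (πD) = 22.83·0.00691/(π·0.0344) = 1.45974 rev/s → ×60 = 87.5846 rpm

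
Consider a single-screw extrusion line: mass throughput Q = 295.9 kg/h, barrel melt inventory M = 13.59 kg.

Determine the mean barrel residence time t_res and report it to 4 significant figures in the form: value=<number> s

value=165.3 s

Throughput in SI: Q_s = 295.9 kg/h ÷ 3600 s/h = 0.0821944 kg/s
t_res = M / Q_s = 13.59 ÷ 0.0821944 = 165.34 s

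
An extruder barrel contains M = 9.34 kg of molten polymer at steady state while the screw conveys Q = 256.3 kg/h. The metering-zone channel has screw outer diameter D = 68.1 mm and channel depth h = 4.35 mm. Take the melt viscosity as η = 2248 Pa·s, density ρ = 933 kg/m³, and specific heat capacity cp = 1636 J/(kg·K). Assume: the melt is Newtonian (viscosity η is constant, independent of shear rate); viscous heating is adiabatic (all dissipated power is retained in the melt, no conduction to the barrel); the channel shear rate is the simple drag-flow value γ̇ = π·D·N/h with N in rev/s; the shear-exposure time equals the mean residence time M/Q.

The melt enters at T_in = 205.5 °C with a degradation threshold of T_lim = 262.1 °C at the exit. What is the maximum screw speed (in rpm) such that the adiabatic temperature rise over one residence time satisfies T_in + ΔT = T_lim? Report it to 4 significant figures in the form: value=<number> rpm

Throughput in SI: Q_s = 256.3 kg/h ÷ 3600 s/h = 0.0711944 kg/s
t_res = M / Q_s = 9.34 ÷ 0.0711944 = 131.19 s
D = 68.1 mm = 0.0681 m;  h = 4.35 mm = 0.00435 m
Allowable rise: ΔT_a = T_lim − T_in = 262.1 − 205.5 = 56.6 K
γ̇_max² = ΔT_a·ρ·cp / (η·t_res) = [56.6 × 933 × 1636] / [2248 × 131.19] = 292.944 s⁻²
γ̇_max = √292.944 = 17.1156 s⁻¹
Solve γ̇ = πDN/h for N: N_max = γ̇_max·h/(π·D) = 17.1156 × 0.00435 / (π × 0.0681) = 0.348004 rev/s = 20.8802 rpm

value=20.88 rpm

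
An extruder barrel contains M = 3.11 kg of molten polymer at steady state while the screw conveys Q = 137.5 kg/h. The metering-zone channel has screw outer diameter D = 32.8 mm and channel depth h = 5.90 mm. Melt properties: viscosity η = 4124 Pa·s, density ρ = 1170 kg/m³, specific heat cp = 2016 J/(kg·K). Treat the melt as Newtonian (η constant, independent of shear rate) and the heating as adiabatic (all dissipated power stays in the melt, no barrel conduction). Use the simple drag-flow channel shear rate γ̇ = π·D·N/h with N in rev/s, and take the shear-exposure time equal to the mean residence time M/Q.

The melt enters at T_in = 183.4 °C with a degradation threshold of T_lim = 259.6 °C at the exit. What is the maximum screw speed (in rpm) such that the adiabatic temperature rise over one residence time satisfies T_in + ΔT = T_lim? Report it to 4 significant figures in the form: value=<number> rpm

Q_s = Q / 3600 = 137.5 / 3600 = 0.0381944 kg/s
t_res = M / Q_s = 3.11 ÷ 0.0381944 = 81.4255 s
Geometry in SI: D = 32.8 mm → 0.0328 m, h = 5.90 mm → 0.0059 m
Allowable rise: ΔT_a = T_lim − T_in = 259.6 − 183.4 = 76.2 K
γ̇_max² = ΔT_a·ρ·cp / (η·t_res) = [76.2 × 1170 × 2016] / [4124 × 81.4255] = 535.245 s⁻²
γ̇_max = sqrt(535.245) = 23.1354 s⁻¹
Solve γ̇ = πDN/h for N: N_max = γ̇_max·h/(π·D) = 23.1354 × 0.0059 / (π × 0.0328) = 1.32466 rev/s = 79.4796 rpm

value=79.48 rpm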